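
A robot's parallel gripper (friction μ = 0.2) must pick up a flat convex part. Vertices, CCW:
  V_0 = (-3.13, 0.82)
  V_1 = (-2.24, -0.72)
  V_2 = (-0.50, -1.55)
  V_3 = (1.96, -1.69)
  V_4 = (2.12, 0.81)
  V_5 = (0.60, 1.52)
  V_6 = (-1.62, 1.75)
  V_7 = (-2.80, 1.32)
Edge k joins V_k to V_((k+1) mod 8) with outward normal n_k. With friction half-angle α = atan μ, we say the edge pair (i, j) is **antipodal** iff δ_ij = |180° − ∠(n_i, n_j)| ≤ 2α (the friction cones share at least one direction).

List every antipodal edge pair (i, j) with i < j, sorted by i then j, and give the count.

α = atan 0.2 = 11.31°;  2α = 22.62°
n_0 = (-0.8658, -0.5004)
n_1 = (-0.4305, -0.9026)
n_2 = (-0.0568, -0.9984)
n_3 = (+0.9980, -0.0639)
n_4 = (+0.4232, +0.9060)
n_5 = (+0.1031, +0.9947)
n_6 = (-0.3424, +0.9396)
n_7 = (-0.8346, +0.5508)
  (0,1): δ = 145.53°  ·
  (0,2): δ = 123.28°  ·
  (0,3): δ = 33.69°  ·
  (0,4): δ = 34.94°  ·
  (0,5): δ = 54.06°  ·
  (0,6): δ = 80.00°  ·
  (0,7): δ = 116.55°  ·
  (1,2): δ = 157.76°  ·
  (1,3): δ = 68.16°  ·
  (1,4): δ = 0.46°  ✓
  (1,5): δ = 19.59°  ✓
  (1,6): δ = 45.52°  ·
  (1,7): δ = 82.08°  ·
  (2,3): δ = 90.40°  ·
  (2,4): δ = 21.78°  ✓
  (2,5): δ = 2.66°  ✓
  (2,6): δ = 23.28°  ·
  (2,7): δ = 59.83°  ·
  (3,4): δ = 111.38°  ·
  (3,5): δ = 92.25°  ·
  (3,6): δ = 66.32°  ·
  (3,7): δ = 29.76°  ·
  (4,5): δ = 160.88°  ·
  (4,6): δ = 134.94°  ·
  (4,7): δ = 98.39°  ·
  (5,6): δ = 154.06°  ·
  (5,7): δ = 117.51°  ·
  (6,7): δ = 143.45°  ·
antipodal pairs: 4

count = 4; pairs: (1,4), (1,5), (2,4), (2,5)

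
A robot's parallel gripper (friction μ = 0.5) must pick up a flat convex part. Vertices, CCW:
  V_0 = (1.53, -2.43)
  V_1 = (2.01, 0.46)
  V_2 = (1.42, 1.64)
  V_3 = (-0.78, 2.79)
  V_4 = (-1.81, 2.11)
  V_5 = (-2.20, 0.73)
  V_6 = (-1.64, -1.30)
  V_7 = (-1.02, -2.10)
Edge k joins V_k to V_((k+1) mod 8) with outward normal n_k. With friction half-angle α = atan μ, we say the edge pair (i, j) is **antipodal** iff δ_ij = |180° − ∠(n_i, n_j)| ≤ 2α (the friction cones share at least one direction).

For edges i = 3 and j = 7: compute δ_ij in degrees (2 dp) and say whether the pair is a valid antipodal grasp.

δ = 40.81°, valid

α = atan 0.5 = 26.57°;  2α = 53.13°
edge 3: e_3 = (-1.03, -0.68);  n_3 = (-0.5510, +0.8345)
edge 7: e_7 = (+2.55, -0.33);  n_7 = (-0.1283, -0.9917)
∠(n_3, n_7) = 139.19°
δ = |180° − 139.19°| = 40.81°
40.81° ≤ 2α = 53.13°  →  valid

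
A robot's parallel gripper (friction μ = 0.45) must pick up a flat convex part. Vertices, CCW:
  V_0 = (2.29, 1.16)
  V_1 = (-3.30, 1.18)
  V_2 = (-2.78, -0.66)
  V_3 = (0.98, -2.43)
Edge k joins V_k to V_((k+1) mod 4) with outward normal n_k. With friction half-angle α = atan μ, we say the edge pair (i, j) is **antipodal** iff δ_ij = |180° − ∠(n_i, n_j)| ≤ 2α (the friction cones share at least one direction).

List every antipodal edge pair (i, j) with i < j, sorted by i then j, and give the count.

α = atan 0.45 = 24.23°;  2α = 48.46°
n_0 = (+0.0036, +1.0000)
n_1 = (-0.9623, -0.2720)
n_2 = (-0.4259, -0.9048)
n_3 = (+0.9394, -0.3428)
  (0,1): δ = 74.01°  ·
  (0,2): δ = 25.00°  ✓
  (0,3): δ = 70.16°  ·
  (1,2): δ = 130.99°  ·
  (1,3): δ = 35.83°  ✓
  (2,3): δ = 84.84°  ·
antipodal pairs: 2

count = 2; pairs: (0,2), (1,3)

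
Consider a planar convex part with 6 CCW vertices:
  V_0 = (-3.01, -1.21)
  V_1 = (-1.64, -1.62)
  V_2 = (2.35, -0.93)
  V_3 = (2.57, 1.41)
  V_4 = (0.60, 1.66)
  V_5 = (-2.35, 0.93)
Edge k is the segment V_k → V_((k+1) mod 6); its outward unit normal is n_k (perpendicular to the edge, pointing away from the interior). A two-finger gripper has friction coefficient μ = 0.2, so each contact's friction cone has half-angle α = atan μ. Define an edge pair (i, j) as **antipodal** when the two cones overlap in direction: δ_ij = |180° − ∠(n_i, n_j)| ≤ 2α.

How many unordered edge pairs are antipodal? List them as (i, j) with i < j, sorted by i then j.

α = atan 0.2 = 11.31°;  2α = 22.62°
n_0 = (-0.2867, -0.9580)
n_1 = (+0.1704, -0.9854)
n_2 = (+0.9956, -0.0936)
n_3 = (+0.1259, +0.9920)
n_4 = (-0.2402, +0.9707)
n_5 = (-0.9556, +0.2947)
  (0,1): δ = 153.53°  ·
  (0,2): δ = 78.71°  ·
  (0,3): δ = 9.43°  ✓
  (0,4): δ = 30.56°  ·
  (0,5): δ = 89.52°  ·
  (1,2): δ = 105.18°  ·
  (1,3): δ = 17.04°  ✓
  (1,4): δ = 4.09°  ✓
  (1,5): δ = 63.05°  ·
  (2,3): δ = 91.86°  ·
  (2,4): δ = 70.73°  ·
  (2,5): δ = 11.77°  ✓
  (3,4): δ = 158.87°  ·
  (3,5): δ = 99.91°  ·
  (4,5): δ = 121.04°  ·
antipodal pairs: 4

count = 4; pairs: (0,3), (1,3), (1,4), (2,5)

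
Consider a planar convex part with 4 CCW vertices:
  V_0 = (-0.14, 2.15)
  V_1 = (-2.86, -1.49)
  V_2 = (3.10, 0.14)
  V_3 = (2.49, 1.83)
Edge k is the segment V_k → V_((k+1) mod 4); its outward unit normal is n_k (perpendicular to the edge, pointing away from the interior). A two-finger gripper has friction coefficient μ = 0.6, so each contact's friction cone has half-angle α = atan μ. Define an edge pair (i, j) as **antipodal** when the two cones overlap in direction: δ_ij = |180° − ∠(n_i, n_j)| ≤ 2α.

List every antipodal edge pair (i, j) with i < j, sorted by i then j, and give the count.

count = 3; pairs: (0,1), (0,2), (1,3)

α = atan 0.6 = 30.96°;  2α = 61.93°
n_0 = (-0.8011, +0.5986)
n_1 = (+0.2638, -0.9646)
n_2 = (+0.9406, +0.3395)
n_3 = (+0.1208, +0.9927)
  (0,1): δ = 37.94°  ✓
  (0,2): δ = 56.62°  ✓
  (0,3): δ = 119.83°  ·
  (1,2): δ = 85.45°  ·
  (1,3): δ = 22.23°  ✓
  (2,3): δ = 116.78°  ·
antipodal pairs: 3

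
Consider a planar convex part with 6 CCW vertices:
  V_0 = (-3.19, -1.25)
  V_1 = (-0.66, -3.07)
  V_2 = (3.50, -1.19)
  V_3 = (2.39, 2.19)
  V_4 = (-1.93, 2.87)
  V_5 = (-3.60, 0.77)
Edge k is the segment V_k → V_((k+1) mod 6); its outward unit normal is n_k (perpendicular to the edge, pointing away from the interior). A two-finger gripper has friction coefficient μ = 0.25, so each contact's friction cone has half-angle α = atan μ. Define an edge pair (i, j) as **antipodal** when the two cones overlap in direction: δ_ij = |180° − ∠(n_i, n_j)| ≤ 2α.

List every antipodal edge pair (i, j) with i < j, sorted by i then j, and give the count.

α = atan 0.25 = 14.04°;  2α = 28.07°
n_0 = (-0.5840, -0.8118)
n_1 = (+0.4118, -0.9113)
n_2 = (+0.9501, +0.3120)
n_3 = (+0.1555, +0.9878)
n_4 = (-0.7827, +0.6224)
n_5 = (-0.9800, -0.1989)
  (0,1): δ = 119.95°  ·
  (0,2): δ = 36.09°  ·
  (0,3): δ = 26.78°  ✓
  (0,4): δ = 87.24°  ·
  (0,5): δ = 137.20°  ·
  (1,2): δ = 96.14°  ·
  (1,3): δ = 33.26°  ·
  (1,4): δ = 27.19°  ✓
  (1,5): δ = 77.15°  ·
  (2,3): δ = 117.13°  ·
  (2,4): δ = 56.67°  ·
  (2,5): δ = 6.71°  ✓
  (3,4): δ = 119.55°  ·
  (3,5): δ = 69.58°  ·
  (4,5): δ = 130.03°  ·
antipodal pairs: 3

count = 3; pairs: (0,3), (1,4), (2,5)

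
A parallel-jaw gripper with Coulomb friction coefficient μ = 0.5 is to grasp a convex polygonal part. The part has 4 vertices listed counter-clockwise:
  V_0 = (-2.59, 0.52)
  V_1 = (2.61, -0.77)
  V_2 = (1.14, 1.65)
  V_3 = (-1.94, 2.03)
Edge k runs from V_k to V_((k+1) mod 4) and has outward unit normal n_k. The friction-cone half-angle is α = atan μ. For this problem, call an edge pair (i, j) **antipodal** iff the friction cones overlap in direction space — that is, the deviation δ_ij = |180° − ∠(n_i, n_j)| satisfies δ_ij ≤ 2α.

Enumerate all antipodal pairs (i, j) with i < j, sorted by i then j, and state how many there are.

count = 2; pairs: (0,1), (0,2)

α = atan 0.5 = 26.57°;  2α = 53.13°
n_0 = (-0.2408, -0.9706)
n_1 = (+0.8547, +0.5192)
n_2 = (+0.1224, +0.9925)
n_3 = (-0.9185, +0.3954)
  (0,1): δ = 44.79°  ✓
  (0,2): δ = 6.90°  ✓
  (0,3): δ = 80.64°  ·
  (1,2): δ = 128.31°  ·
  (1,3): δ = 54.57°  ·
  (2,3): δ = 106.26°  ·
antipodal pairs: 2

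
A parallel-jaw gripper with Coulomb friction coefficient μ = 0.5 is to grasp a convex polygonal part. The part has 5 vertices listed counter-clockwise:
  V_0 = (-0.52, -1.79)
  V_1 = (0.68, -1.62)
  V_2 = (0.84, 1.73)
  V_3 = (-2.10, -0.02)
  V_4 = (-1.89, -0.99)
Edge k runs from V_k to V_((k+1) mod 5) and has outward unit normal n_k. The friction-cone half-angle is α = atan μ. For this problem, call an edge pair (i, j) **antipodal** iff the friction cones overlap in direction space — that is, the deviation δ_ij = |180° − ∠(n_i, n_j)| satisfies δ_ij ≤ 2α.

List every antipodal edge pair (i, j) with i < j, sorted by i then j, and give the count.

count = 2; pairs: (0,2), (1,3)

α = atan 0.5 = 26.57°;  2α = 53.13°
n_0 = (+0.1403, -0.9901)
n_1 = (+0.9989, -0.0477)
n_2 = (-0.5115, +0.8593)
n_3 = (-0.9774, -0.2116)
n_4 = (-0.5043, -0.8636)
  (0,1): δ = 100.80°  ·
  (0,2): δ = 22.70°  ✓
  (0,3): δ = 94.15°  ·
  (0,4): δ = 141.65°  ·
  (1,2): δ = 56.50°  ·
  (1,3): δ = 14.95°  ✓
  (1,4): δ = 62.45°  ·
  (2,3): δ = 108.55°  ·
  (2,4): δ = 61.05°  ·
  (3,4): δ = 132.50°  ·
antipodal pairs: 2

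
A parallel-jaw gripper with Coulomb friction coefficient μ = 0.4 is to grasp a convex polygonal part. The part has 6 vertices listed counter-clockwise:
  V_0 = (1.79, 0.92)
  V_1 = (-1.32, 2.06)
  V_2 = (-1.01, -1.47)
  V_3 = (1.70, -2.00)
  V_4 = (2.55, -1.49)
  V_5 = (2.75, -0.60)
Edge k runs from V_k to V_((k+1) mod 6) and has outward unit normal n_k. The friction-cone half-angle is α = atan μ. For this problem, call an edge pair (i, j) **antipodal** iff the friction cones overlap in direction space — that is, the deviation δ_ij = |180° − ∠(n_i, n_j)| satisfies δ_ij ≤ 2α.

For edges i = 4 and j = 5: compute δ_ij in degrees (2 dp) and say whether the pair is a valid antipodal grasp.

α = atan 0.4 = 21.80°;  2α = 43.60°
edge 4: e_4 = (+0.20, +0.89);  n_4 = (+0.9757, -0.2193)
edge 5: e_5 = (-0.96, +1.52);  n_5 = (+0.8455, +0.5340)
∠(n_4, n_5) = 44.94°
δ = |180° − 44.94°| = 135.06°
135.06° > 2α = 43.60°  →  invalid

δ = 135.06°, invalid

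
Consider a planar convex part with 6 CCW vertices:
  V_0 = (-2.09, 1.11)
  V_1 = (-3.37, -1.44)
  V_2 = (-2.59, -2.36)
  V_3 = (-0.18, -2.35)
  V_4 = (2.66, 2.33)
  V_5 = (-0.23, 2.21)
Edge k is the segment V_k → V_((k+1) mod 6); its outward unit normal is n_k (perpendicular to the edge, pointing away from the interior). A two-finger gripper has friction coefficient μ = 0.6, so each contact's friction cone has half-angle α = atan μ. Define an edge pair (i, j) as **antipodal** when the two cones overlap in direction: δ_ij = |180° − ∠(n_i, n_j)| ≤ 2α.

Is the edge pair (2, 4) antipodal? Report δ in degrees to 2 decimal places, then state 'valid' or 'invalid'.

α = atan 0.6 = 30.96°;  2α = 61.93°
edge 2: e_2 = (+2.41, +0.01);  n_2 = (+0.0041, -1.0000)
edge 4: e_4 = (-2.89, -0.12);  n_4 = (-0.0415, +0.9991)
∠(n_2, n_4) = 177.86°
δ = |180° − 177.86°| = 2.14°
2.14° ≤ 2α = 61.93°  →  valid

δ = 2.14°, valid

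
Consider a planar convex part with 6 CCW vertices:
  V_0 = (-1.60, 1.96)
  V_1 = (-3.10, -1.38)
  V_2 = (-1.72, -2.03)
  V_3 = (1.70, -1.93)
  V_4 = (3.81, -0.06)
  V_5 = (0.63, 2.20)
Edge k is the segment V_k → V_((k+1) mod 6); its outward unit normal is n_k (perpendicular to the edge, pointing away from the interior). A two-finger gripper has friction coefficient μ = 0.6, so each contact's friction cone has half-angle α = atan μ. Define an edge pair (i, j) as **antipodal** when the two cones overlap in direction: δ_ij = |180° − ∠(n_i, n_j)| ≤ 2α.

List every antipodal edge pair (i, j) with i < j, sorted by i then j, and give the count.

α = atan 0.6 = 30.96°;  2α = 61.93°
n_0 = (-0.9122, +0.4097)
n_1 = (-0.4261, -0.9047)
n_2 = (+0.0292, -0.9996)
n_3 = (+0.6633, -0.7484)
n_4 = (+0.5793, +0.8151)
n_5 = (-0.1070, +0.9943)
  (0,1): δ = 91.04°  ·
  (0,2): δ = 64.14°  ·
  (0,3): δ = 24.27°  ✓
  (0,4): δ = 78.78°  ·
  (0,5): δ = 120.33°  ·
  (1,2): δ = 153.10°  ·
  (1,3): δ = 113.23°  ·
  (1,4): δ = 10.18°  ✓
  (1,5): δ = 31.36°  ✓
  (2,3): δ = 140.13°  ·
  (2,4): δ = 37.08°  ✓
  (2,5): δ = 4.47°  ✓
  (3,4): δ = 76.95°  ·
  (3,5): δ = 35.41°  ✓
  (4,5): δ = 138.46°  ·
antipodal pairs: 6

count = 6; pairs: (0,3), (1,4), (1,5), (2,4), (2,5), (3,5)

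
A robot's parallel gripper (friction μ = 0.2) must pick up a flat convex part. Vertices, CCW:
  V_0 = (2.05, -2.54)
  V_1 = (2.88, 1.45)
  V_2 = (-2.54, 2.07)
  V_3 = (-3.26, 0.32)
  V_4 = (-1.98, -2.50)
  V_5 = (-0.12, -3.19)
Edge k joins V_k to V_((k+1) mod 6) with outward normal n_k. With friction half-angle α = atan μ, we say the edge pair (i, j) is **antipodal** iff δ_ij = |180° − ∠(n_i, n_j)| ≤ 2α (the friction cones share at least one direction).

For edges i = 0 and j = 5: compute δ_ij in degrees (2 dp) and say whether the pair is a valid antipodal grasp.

δ = 118.43°, invalid

α = atan 0.2 = 11.31°;  2α = 22.62°
edge 0: e_0 = (+0.83, +3.99);  n_0 = (+0.9790, -0.2037)
edge 5: e_5 = (+2.17, +0.65);  n_5 = (+0.2869, -0.9579)
∠(n_0, n_5) = 61.57°
δ = |180° − 61.57°| = 118.43°
118.43° > 2α = 22.62°  →  invalid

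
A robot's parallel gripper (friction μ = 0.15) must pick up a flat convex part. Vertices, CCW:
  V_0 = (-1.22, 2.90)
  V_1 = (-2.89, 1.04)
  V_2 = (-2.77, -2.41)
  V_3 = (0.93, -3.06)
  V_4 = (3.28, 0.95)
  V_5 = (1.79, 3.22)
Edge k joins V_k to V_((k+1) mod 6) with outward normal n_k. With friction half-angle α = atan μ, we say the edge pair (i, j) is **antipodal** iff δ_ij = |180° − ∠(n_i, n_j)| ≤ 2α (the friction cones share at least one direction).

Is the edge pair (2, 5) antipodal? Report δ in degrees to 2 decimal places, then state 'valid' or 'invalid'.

δ = 16.03°, valid

α = atan 0.15 = 8.53°;  2α = 17.06°
edge 2: e_2 = (+3.70, -0.65);  n_2 = (-0.1730, -0.9849)
edge 5: e_5 = (-3.01, -0.32);  n_5 = (-0.1057, +0.9944)
∠(n_2, n_5) = 163.97°
δ = |180° − 163.97°| = 16.03°
16.03° ≤ 2α = 17.06°  →  valid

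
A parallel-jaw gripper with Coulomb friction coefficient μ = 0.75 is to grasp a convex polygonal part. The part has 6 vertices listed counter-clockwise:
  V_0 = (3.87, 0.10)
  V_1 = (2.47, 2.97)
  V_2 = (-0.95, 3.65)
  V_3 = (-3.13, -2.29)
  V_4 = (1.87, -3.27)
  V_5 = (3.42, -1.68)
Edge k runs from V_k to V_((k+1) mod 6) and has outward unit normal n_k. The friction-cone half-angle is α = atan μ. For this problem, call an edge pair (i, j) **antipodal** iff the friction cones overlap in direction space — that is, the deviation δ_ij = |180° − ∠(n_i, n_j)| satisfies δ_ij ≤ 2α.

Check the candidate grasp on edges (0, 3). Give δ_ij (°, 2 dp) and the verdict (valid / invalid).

α = atan 0.75 = 36.87°;  2α = 73.74°
edge 0: e_0 = (-1.40, +2.87);  n_0 = (+0.8988, +0.4384)
edge 3: e_3 = (+5.00, -0.98);  n_3 = (-0.1923, -0.9813)
∠(n_0, n_3) = 127.09°
δ = |180° − 127.09°| = 52.91°
52.91° ≤ 2α = 73.74°  →  valid

δ = 52.91°, valid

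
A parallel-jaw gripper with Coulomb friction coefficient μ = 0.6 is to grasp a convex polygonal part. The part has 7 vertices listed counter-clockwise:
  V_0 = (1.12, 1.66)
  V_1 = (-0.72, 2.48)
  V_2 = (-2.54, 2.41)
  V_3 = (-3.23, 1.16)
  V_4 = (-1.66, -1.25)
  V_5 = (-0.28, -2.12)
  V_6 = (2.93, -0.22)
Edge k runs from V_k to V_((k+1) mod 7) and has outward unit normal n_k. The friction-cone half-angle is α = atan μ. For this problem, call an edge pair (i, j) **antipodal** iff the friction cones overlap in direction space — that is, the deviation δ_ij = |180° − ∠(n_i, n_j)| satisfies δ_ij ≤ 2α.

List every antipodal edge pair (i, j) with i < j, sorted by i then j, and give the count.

α = atan 0.6 = 30.96°;  2α = 61.93°
n_0 = (+0.4071, +0.9134)
n_1 = (-0.0384, +0.9993)
n_2 = (-0.8755, +0.4833)
n_3 = (-0.8379, -0.5458)
n_4 = (-0.5333, -0.8459)
n_5 = (+0.5094, -0.8606)
n_6 = (+0.7204, +0.6936)
  (0,1): δ = 153.78°  ·
  (0,2): δ = 94.88°  ·
  (0,3): δ = 32.90°  ✓
  (0,4): δ = 8.21°  ✓
  (0,5): δ = 54.64°  ✓
  (0,6): δ = 157.93°  ·
  (1,2): δ = 121.10°  ·
  (1,3): δ = 59.12°  ✓
  (1,4): δ = 34.43°  ✓
  (1,5): δ = 28.42°  ✓
  (1,6): δ = 131.71°  ·
  (2,3): δ = 118.02°  ·
  (2,4): δ = 93.33°  ·
  (2,5): δ = 30.48°  ✓
  (2,6): δ = 72.81°  ·
  (3,4): δ = 155.31°  ·
  (3,5): δ = 92.46°  ·
  (3,6): δ = 10.83°  ✓
  (4,5): δ = 117.15°  ·
  (4,6): δ = 13.86°  ✓
  (5,6): δ = 76.71°  ·
antipodal pairs: 9

count = 9; pairs: (0,3), (0,4), (0,5), (1,3), (1,4), (1,5), (2,5), (3,6), (4,6)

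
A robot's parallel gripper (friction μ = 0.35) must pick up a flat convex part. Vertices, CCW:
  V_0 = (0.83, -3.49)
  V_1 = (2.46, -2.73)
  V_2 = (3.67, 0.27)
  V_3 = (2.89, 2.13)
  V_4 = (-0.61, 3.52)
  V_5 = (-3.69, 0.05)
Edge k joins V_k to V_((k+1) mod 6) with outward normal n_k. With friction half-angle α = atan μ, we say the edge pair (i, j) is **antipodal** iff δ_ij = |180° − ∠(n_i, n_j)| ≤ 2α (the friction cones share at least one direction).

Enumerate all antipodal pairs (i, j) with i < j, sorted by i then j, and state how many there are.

α = atan 0.35 = 19.29°;  2α = 38.58°
n_0 = (+0.4226, -0.9063)
n_1 = (+0.9274, -0.3741)
n_2 = (+0.9222, +0.3867)
n_3 = (+0.3691, +0.9294)
n_4 = (-0.7479, +0.6638)
n_5 = (-0.6166, -0.7873)
  (0,1): δ = 136.96°  ·
  (0,2): δ = 92.25°  ·
  (0,3): δ = 46.66°  ·
  (0,4): δ = 23.41°  ✓
  (0,5): δ = 116.93°  ·
  (1,2): δ = 135.28°  ·
  (1,3): δ = 89.69°  ·
  (1,4): δ = 19.63°  ✓
  (1,5): δ = 73.90°  ·
  (2,3): δ = 134.41°  ·
  (2,4): δ = 64.34°  ·
  (2,5): δ = 29.18°  ✓
  (3,4): δ = 109.93°  ·
  (3,5): δ = 16.41°  ✓
  (4,5): δ = 86.48°  ·
antipodal pairs: 4

count = 4; pairs: (0,4), (1,4), (2,5), (3,5)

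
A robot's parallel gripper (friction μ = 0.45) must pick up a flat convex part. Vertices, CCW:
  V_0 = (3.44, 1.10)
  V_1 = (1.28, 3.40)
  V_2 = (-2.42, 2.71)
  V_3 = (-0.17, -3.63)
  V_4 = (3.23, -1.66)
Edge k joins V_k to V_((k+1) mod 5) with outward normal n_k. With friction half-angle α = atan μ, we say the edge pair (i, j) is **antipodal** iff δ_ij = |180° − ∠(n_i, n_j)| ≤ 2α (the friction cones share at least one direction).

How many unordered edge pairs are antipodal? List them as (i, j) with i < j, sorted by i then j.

count = 3; pairs: (0,2), (1,3), (2,4)

α = atan 0.45 = 24.23°;  2α = 48.46°
n_0 = (+0.7289, +0.6846)
n_1 = (-0.1833, +0.9831)
n_2 = (-0.9424, -0.3345)
n_3 = (+0.5013, -0.8653)
n_4 = (+0.9971, -0.0759)
  (0,1): δ = 122.64°  ·
  (0,2): δ = 23.66°  ✓
  (0,3): δ = 76.89°  ·
  (0,4): δ = 132.45°  ·
  (1,2): δ = 81.02°  ·
  (1,3): δ = 19.52°  ✓
  (1,4): δ = 75.09°  ·
  (2,3): δ = 79.45°  ·
  (2,4): δ = 23.89°  ✓
  (3,4): δ = 124.44°  ·
antipodal pairs: 3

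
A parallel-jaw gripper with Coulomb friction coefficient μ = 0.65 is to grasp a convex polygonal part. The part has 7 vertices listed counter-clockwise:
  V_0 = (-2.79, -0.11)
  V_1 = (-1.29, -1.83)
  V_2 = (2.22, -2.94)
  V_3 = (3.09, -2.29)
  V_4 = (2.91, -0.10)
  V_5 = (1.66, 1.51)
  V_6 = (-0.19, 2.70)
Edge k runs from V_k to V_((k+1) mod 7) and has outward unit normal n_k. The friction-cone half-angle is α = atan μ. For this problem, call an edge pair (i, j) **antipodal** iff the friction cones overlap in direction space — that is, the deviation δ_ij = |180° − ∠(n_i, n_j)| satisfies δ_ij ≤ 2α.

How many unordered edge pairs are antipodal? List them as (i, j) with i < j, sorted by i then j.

count = 8; pairs: (0,3), (0,4), (0,5), (1,4), (1,5), (1,6), (2,6), (3,6)

α = atan 0.65 = 33.02°;  2α = 66.05°
n_0 = (-0.7537, -0.6573)
n_1 = (-0.3015, -0.9535)
n_2 = (+0.5985, -0.8011)
n_3 = (+0.9966, +0.0819)
n_4 = (+0.7899, +0.6133)
n_5 = (+0.5410, +0.8410)
n_6 = (-0.7340, +0.6791)
  (0,1): δ = 148.64°  ·
  (0,2): δ = 94.33°  ·
  (0,3): δ = 36.39°  ✓
  (0,4): δ = 3.27°  ✓
  (0,5): δ = 16.16°  ✓
  (0,6): δ = 96.13°  ·
  (1,2): δ = 125.69°  ·
  (1,3): δ = 67.75°  ·
  (1,4): δ = 34.63°  ✓
  (1,5): δ = 15.20°  ✓
  (1,6): δ = 64.77°  ✓
  (2,3): δ = 122.07°  ·
  (2,4): δ = 88.94°  ·
  (2,5): δ = 69.52°  ·
  (2,6): δ = 10.46°  ✓
  (3,4): δ = 146.87°  ·
  (3,5): δ = 127.45°  ·
  (3,6): δ = 47.48°  ✓
  (4,5): δ = 160.58°  ·
  (4,6): δ = 80.60°  ·
  (5,6): δ = 100.03°  ·
antipodal pairs: 8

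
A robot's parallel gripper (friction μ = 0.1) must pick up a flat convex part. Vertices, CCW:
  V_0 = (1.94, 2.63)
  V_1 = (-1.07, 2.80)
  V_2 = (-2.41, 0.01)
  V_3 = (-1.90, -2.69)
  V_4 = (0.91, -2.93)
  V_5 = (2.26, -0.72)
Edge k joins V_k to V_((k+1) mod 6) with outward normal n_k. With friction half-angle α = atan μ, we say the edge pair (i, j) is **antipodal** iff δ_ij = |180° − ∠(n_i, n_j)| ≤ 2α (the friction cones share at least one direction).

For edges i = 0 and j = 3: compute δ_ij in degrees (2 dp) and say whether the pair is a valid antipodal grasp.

α = atan 0.1 = 5.71°;  2α = 11.42°
edge 0: e_0 = (-3.01, +0.17);  n_0 = (+0.0564, +0.9984)
edge 3: e_3 = (+2.81, -0.24);  n_3 = (-0.0851, -0.9964)
∠(n_0, n_3) = 178.35°
δ = |180° − 178.35°| = 1.65°
1.65° ≤ 2α = 11.42°  →  valid

δ = 1.65°, valid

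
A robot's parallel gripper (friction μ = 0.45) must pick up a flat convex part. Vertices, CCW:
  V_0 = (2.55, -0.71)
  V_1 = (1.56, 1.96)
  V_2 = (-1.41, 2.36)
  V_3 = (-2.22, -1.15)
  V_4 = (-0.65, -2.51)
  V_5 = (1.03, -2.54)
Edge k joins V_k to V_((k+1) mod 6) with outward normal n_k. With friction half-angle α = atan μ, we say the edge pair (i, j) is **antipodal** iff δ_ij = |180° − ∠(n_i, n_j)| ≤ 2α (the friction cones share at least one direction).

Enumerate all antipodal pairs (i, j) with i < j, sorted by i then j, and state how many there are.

α = atan 0.45 = 24.23°;  2α = 48.46°
n_0 = (+0.9376, +0.3477)
n_1 = (+0.1335, +0.9911)
n_2 = (-0.9744, +0.2249)
n_3 = (-0.6547, -0.7558)
n_4 = (-0.0179, -0.9998)
n_5 = (+0.7693, -0.6389)
  (0,1): δ = 118.01°  ·
  (0,2): δ = 33.34°  ✓
  (0,3): δ = 28.76°  ✓
  (0,4): δ = 68.63°  ·
  (0,5): δ = 119.94°  ·
  (1,2): δ = 95.32°  ·
  (1,3): δ = 33.23°  ✓
  (1,4): δ = 6.65°  ✓
  (1,5): δ = 57.96°  ·
  (2,3): δ = 117.91°  ·
  (2,4): δ = 78.03°  ·
  (2,5): δ = 26.72°  ✓
  (3,4): δ = 140.12°  ·
  (3,5): δ = 88.81°  ·
  (4,5): δ = 128.69°  ·
antipodal pairs: 5

count = 5; pairs: (0,2), (0,3), (1,3), (1,4), (2,5)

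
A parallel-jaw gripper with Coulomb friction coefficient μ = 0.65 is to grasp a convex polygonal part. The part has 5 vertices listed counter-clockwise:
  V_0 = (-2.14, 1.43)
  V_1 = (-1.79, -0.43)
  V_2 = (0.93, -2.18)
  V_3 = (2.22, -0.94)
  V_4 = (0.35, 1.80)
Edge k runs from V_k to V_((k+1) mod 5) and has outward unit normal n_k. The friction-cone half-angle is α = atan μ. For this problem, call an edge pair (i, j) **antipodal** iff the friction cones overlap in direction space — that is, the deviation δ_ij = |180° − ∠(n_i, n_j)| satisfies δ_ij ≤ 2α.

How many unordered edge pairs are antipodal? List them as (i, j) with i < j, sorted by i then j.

α = atan 0.65 = 33.02°;  2α = 66.05°
n_0 = (-0.9828, -0.1849)
n_1 = (-0.5411, -0.8410)
n_2 = (+0.6930, -0.7209)
n_3 = (+0.8260, +0.5637)
n_4 = (-0.1470, +0.9891)
  (0,1): δ = 133.41°  ·
  (0,2): δ = 56.79°  ✓
  (0,3): δ = 23.66°  ✓
  (0,4): δ = 87.80°  ·
  (1,2): δ = 103.38°  ·
  (1,3): δ = 22.93°  ✓
  (1,4): δ = 41.21°  ✓
  (2,3): δ = 99.55°  ·
  (2,4): δ = 35.42°  ✓
  (3,4): δ = 115.86°  ·
antipodal pairs: 5

count = 5; pairs: (0,2), (0,3), (1,3), (1,4), (2,4)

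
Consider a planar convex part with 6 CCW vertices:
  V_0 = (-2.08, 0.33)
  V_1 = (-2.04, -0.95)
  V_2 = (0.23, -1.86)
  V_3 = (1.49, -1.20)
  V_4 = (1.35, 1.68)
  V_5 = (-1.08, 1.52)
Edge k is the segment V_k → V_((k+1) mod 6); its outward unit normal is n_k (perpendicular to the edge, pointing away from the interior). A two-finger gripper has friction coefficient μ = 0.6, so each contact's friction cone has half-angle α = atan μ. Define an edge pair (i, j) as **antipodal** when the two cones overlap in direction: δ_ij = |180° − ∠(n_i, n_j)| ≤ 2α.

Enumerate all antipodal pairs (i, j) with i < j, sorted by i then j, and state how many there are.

α = atan 0.6 = 30.96°;  2α = 61.93°
n_0 = (-0.9995, -0.0312)
n_1 = (-0.3721, -0.9282)
n_2 = (+0.4640, -0.8858)
n_3 = (+0.9988, +0.0486)
n_4 = (-0.0657, +0.9978)
n_5 = (-0.7656, +0.6433)
  (0,1): δ = 113.63°  ·
  (0,2): δ = 64.14°  ·
  (0,3): δ = 0.99°  ✓
  (0,4): δ = 91.98°  ·
  (0,5): δ = 138.17°  ·
  (1,2): δ = 130.51°  ·
  (1,3): δ = 65.37°  ·
  (1,4): δ = 25.61°  ✓
  (1,5): δ = 71.80°  ·
  (2,3): δ = 114.86°  ·
  (2,4): δ = 23.88°  ✓
  (2,5): δ = 22.31°  ✓
  (3,4): δ = 89.02°  ·
  (3,5): δ = 42.82°  ✓
  (4,5): δ = 133.81°  ·
antipodal pairs: 5

count = 5; pairs: (0,3), (1,4), (2,4), (2,5), (3,5)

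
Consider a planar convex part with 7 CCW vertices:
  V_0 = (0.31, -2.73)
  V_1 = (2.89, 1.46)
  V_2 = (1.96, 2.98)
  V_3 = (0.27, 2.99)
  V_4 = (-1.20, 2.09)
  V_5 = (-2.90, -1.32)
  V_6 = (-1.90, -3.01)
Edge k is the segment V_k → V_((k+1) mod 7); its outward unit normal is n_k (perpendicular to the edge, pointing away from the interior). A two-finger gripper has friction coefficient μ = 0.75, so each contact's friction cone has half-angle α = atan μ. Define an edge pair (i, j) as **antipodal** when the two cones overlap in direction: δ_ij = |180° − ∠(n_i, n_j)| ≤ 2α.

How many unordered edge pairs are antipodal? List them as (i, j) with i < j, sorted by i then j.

α = atan 0.75 = 36.87°;  2α = 73.74°
n_0 = (+0.8515, -0.5243)
n_1 = (+0.8530, +0.5219)
n_2 = (+0.0059, +1.0000)
n_3 = (-0.5222, +0.8529)
n_4 = (-0.8950, +0.4462)
n_5 = (-0.8606, -0.5092)
n_6 = (+0.1257, -0.9921)
  (0,1): δ = 116.92°  ·
  (0,2): δ = 58.72°  ✓
  (0,3): δ = 26.90°  ✓
  (0,4): δ = 5.12°  ✓
  (0,5): δ = 62.24°  ✓
  (0,6): δ = 128.84°  ·
  (1,2): δ = 121.80°  ·
  (1,3): δ = 89.98°  ·
  (1,4): δ = 57.96°  ✓
  (1,5): δ = 0.85°  ✓
  (1,6): δ = 65.76°  ✓
  (2,3): δ = 148.18°  ·
  (2,4): δ = 116.16°  ·
  (2,5): δ = 59.05°  ✓
  (2,6): δ = 7.56°  ✓
  (3,4): δ = 147.97°  ·
  (3,5): δ = 90.86°  ·
  (3,6): δ = 24.26°  ✓
  (4,5): δ = 122.89°  ·
  (4,6): δ = 56.28°  ✓
  (5,6): δ = 113.39°  ·
antipodal pairs: 11

count = 11; pairs: (0,2), (0,3), (0,4), (0,5), (1,4), (1,5), (1,6), (2,5), (2,6), (3,6), (4,6)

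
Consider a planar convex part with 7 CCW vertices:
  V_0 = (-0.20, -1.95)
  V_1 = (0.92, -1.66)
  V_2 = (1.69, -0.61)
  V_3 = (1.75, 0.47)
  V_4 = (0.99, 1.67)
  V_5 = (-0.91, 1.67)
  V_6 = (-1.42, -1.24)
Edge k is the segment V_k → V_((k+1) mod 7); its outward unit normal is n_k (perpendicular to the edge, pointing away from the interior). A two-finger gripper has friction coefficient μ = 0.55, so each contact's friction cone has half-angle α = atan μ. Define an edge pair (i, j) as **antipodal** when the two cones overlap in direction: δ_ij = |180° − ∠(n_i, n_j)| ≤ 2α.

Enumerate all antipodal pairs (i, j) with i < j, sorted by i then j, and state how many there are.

count = 7; pairs: (0,4), (1,4), (1,5), (2,5), (3,5), (3,6), (4,6)

α = atan 0.55 = 28.81°;  2α = 57.62°
n_0 = (+0.2507, -0.9681)
n_1 = (+0.8064, -0.5914)
n_2 = (+0.9985, -0.0555)
n_3 = (+0.8448, +0.5351)
n_4 = (+0.0000, +1.0000)
n_5 = (-0.9850, +0.1726)
n_6 = (-0.5030, -0.8643)
  (0,1): δ = 140.77°  ·
  (0,2): δ = 107.70°  ·
  (0,3): δ = 72.17°  ·
  (0,4): δ = 14.52°  ✓
  (0,5): δ = 65.54°  ·
  (0,6): δ = 135.29°  ·
  (1,2): δ = 146.93°  ·
  (1,3): δ = 111.40°  ·
  (1,4): δ = 53.75°  ✓
  (1,5): δ = 26.31°  ✓
  (1,6): δ = 96.06°  ·
  (2,3): δ = 144.47°  ·
  (2,4): δ = 86.82°  ·
  (2,5): δ = 6.76°  ✓
  (2,6): δ = 62.98°  ·
  (3,4): δ = 122.35°  ·
  (3,5): δ = 42.29°  ✓
  (3,6): δ = 27.45°  ✓
  (4,5): δ = 99.94°  ·
  (4,6): δ = 30.20°  ✓
  (5,6): δ = 110.26°  ·
antipodal pairs: 7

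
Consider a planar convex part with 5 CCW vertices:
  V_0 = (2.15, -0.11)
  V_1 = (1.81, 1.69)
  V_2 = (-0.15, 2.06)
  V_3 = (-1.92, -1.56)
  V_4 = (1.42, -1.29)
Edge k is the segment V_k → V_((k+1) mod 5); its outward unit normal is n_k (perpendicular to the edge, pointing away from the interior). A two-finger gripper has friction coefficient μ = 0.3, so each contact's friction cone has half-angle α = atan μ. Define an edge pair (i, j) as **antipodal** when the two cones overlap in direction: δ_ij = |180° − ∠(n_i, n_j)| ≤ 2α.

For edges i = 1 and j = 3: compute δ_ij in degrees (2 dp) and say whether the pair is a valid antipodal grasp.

α = atan 0.3 = 16.70°;  2α = 33.40°
edge 1: e_1 = (-1.96, +0.37);  n_1 = (+0.1855, +0.9826)
edge 3: e_3 = (+3.34, +0.27);  n_3 = (+0.0806, -0.9967)
∠(n_1, n_3) = 164.69°
δ = |180° − 164.69°| = 15.31°
15.31° ≤ 2α = 33.40°  →  valid

δ = 15.31°, valid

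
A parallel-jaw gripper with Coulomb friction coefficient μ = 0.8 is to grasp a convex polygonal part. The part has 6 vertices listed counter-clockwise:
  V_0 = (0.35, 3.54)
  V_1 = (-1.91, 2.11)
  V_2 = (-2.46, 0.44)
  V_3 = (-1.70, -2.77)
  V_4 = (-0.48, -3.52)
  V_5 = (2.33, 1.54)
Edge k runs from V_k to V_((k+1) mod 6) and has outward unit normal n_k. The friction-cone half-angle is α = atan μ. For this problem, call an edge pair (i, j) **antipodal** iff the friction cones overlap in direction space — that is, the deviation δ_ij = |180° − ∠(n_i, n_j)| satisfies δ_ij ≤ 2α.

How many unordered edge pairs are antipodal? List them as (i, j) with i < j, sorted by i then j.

count = 7; pairs: (0,3), (0,4), (1,4), (1,5), (2,4), (2,5), (3,5)

α = atan 0.8 = 38.66°;  2α = 77.32°
n_0 = (-0.5347, +0.8450)
n_1 = (-0.9498, +0.3128)
n_2 = (-0.9731, -0.2304)
n_3 = (-0.5237, -0.8519)
n_4 = (+0.8742, -0.4855)
n_5 = (+0.7107, +0.7035)
  (0,1): δ = 140.55°  ·
  (0,2): δ = 109.00°  ·
  (0,3): δ = 63.90°  ✓
  (0,4): δ = 28.63°  ✓
  (0,5): δ = 102.39°  ·
  (1,2): δ = 148.45°  ·
  (1,3): δ = 103.35°  ·
  (1,4): δ = 10.82°  ✓
  (1,5): δ = 62.94°  ✓
  (2,3): δ = 134.90°  ·
  (2,4): δ = 42.37°  ✓
  (2,5): δ = 31.39°  ✓
  (3,4): δ = 87.46°  ·
  (3,5): δ = 13.71°  ✓
  (4,5): δ = 106.24°  ·
antipodal pairs: 7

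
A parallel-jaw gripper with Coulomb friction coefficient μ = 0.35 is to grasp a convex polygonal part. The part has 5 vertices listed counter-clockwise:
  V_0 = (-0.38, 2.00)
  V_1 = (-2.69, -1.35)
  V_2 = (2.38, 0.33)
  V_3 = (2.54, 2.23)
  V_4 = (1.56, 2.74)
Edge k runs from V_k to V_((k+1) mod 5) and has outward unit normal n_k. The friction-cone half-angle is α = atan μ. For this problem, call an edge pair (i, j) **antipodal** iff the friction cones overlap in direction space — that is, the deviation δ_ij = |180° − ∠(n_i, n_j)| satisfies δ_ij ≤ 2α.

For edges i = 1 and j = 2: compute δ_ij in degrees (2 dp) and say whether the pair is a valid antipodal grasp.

δ = 113.15°, invalid

α = atan 0.35 = 19.29°;  2α = 38.58°
edge 1: e_1 = (+5.07, +1.68);  n_1 = (+0.3145, -0.9492)
edge 2: e_2 = (+0.16, +1.90);  n_2 = (+0.9965, -0.0839)
∠(n_1, n_2) = 66.85°
δ = |180° − 66.85°| = 113.15°
113.15° > 2α = 38.58°  →  invalid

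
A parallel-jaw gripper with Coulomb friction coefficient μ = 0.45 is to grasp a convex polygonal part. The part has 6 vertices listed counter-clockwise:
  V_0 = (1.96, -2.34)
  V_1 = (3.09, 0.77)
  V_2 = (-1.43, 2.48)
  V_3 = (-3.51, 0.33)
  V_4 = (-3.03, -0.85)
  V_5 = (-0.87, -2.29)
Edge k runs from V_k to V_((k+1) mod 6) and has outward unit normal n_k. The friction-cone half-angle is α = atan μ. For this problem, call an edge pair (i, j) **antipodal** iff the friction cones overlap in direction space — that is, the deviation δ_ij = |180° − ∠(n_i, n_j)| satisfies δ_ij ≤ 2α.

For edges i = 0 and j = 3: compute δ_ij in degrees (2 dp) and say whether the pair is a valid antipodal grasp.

δ = 42.10°, valid

α = atan 0.45 = 24.23°;  2α = 48.46°
edge 0: e_0 = (+1.13, +3.11);  n_0 = (+0.9399, -0.3415)
edge 3: e_3 = (+0.48, -1.18);  n_3 = (-0.9263, -0.3768)
∠(n_0, n_3) = 137.90°
δ = |180° − 137.90°| = 42.10°
42.10° ≤ 2α = 48.46°  →  valid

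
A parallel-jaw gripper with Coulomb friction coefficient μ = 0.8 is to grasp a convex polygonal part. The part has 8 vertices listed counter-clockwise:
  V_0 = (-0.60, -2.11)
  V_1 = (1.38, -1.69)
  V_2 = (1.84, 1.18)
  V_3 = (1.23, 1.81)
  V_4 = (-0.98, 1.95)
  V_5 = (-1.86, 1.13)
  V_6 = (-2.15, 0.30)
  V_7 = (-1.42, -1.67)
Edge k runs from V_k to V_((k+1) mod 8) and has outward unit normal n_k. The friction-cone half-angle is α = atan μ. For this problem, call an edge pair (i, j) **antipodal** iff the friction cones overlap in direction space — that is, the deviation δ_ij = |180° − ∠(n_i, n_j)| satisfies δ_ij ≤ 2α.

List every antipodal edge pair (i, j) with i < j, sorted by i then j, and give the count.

count = 14; pairs: (0,2), (0,3), (0,4), (0,5), (1,4), (1,5), (1,6), (1,7), (2,5), (2,6), (2,7), (3,6), (3,7), (4,7)

α = atan 0.8 = 38.66°;  2α = 77.32°
n_0 = (+0.2075, -0.9782)
n_1 = (+0.9874, -0.1583)
n_2 = (+0.7184, +0.6956)
n_3 = (+0.0632, +0.9980)
n_4 = (-0.6817, +0.7316)
n_5 = (-0.9440, +0.3298)
n_6 = (-0.9377, -0.3475)
n_7 = (-0.4728, -0.8812)
  (0,1): δ = 111.08°  ·
  (0,2): δ = 57.90°  ✓
  (0,3): δ = 15.60°  ✓
  (0,4): δ = 31.00°  ✓
  (0,5): δ = 58.76°  ✓
  (0,6): δ = 98.36°  ·
  (0,7): δ = 139.81°  ·
  (1,2): δ = 126.82°  ·
  (1,3): δ = 84.52°  ·
  (1,4): δ = 37.92°  ✓
  (1,5): δ = 10.15°  ✓
  (1,6): δ = 29.44°  ✓
  (1,7): δ = 70.89°  ✓
  (2,3): δ = 137.70°  ·
  (2,4): δ = 91.10°  ·
  (2,5): δ = 63.34°  ✓
  (2,6): δ = 23.74°  ✓
  (2,7): δ = 17.71°  ✓
  (3,4): δ = 133.40°  ·
  (3,5): δ = 105.63°  ·
  (3,6): δ = 66.04°  ✓
  (3,7): δ = 24.59°  ✓
  (4,5): δ = 152.24°  ·
  (4,6): δ = 112.65°  ·
  (4,7): δ = 71.20°  ✓
  (5,6): δ = 140.41°  ·
  (5,7): δ = 98.96°  ·
  (6,7): δ = 138.55°  ·
antipodal pairs: 14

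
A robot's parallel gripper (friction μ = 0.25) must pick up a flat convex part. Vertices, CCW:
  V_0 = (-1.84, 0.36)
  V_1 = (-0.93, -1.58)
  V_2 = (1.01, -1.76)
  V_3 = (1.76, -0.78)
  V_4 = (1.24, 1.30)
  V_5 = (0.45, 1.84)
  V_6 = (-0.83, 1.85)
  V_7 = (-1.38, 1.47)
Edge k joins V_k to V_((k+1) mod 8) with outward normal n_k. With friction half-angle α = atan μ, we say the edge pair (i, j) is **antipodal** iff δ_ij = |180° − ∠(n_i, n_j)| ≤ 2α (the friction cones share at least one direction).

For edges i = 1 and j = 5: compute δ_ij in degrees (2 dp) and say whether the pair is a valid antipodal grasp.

α = atan 0.25 = 14.04°;  2α = 28.07°
edge 1: e_1 = (+1.94, -0.18);  n_1 = (-0.0924, -0.9957)
edge 5: e_5 = (-1.28, +0.01);  n_5 = (+0.0078, +1.0000)
∠(n_1, n_5) = 175.15°
δ = |180° − 175.15°| = 4.85°
4.85° ≤ 2α = 28.07°  →  valid

δ = 4.85°, valid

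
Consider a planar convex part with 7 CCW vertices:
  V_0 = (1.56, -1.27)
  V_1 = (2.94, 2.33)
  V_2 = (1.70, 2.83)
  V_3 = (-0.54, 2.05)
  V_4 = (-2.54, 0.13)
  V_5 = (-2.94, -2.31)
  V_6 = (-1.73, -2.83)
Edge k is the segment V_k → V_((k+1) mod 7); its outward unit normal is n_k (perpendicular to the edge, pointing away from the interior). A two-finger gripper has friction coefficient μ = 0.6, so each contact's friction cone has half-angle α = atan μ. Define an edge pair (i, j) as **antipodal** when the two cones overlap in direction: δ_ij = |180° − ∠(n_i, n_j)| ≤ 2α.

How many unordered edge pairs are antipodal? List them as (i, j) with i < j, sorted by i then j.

count = 9; pairs: (0,2), (0,3), (0,4), (1,5), (1,6), (2,5), (2,6), (3,6), (4,6)

α = atan 0.6 = 30.96°;  2α = 61.93°
n_0 = (+0.9337, -0.3579)
n_1 = (+0.3740, +0.9274)
n_2 = (-0.3288, +0.9444)
n_3 = (-0.6925, +0.7214)
n_4 = (-0.9868, +0.1618)
n_5 = (-0.3948, -0.9188)
n_6 = (+0.4284, -0.9036)
  (0,1): δ = 90.99°  ·
  (0,2): δ = 49.83°  ✓
  (0,3): δ = 25.20°  ✓
  (0,4): δ = 11.66°  ✓
  (0,5): δ = 87.72°  ·
  (0,6): δ = 136.34°  ·
  (1,2): δ = 138.84°  ·
  (1,3): δ = 114.21°  ·
  (1,4): δ = 77.35°  ·
  (1,5): δ = 1.30°  ✓
  (1,6): δ = 47.33°  ✓
  (2,3): δ = 155.37°  ·
  (2,4): δ = 118.51°  ·
  (2,5): δ = 42.45°  ✓
  (2,6): δ = 6.17°  ✓
  (3,4): δ = 143.14°  ·
  (3,5): δ = 67.09°  ·
  (3,6): δ = 18.46°  ✓
  (4,5): δ = 103.95°  ·
  (4,6): δ = 55.32°  ✓
  (5,6): δ = 131.38°  ·
antipodal pairs: 9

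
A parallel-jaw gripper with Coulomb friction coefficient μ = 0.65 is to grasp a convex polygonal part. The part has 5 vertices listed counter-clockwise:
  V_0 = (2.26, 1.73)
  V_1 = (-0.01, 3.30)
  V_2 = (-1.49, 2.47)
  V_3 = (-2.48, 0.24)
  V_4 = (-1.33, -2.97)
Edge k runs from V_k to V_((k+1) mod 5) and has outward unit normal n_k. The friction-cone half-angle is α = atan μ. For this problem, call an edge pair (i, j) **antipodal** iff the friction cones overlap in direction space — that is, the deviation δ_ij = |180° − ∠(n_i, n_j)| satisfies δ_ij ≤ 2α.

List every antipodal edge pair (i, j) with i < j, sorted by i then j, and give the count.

count = 4; pairs: (0,3), (1,4), (2,4), (3,4)

α = atan 0.65 = 33.02°;  2α = 66.05°
n_0 = (+0.5688, +0.8225)
n_1 = (-0.4891, +0.8722)
n_2 = (-0.9140, +0.4058)
n_3 = (-0.9414, -0.3373)
n_4 = (+0.7947, -0.6070)
  (0,1): δ = 116.05°  ·
  (0,2): δ = 79.27°  ·
  (0,3): δ = 35.62°  ✓
  (0,4): δ = 87.30°  ·
  (1,2): δ = 143.22°  ·
  (1,3): δ = 99.57°  ·
  (1,4): δ = 23.34°  ✓
  (2,3): δ = 136.35°  ·
  (2,4): δ = 13.44°  ✓
  (3,4): δ = 57.08°  ✓
antipodal pairs: 4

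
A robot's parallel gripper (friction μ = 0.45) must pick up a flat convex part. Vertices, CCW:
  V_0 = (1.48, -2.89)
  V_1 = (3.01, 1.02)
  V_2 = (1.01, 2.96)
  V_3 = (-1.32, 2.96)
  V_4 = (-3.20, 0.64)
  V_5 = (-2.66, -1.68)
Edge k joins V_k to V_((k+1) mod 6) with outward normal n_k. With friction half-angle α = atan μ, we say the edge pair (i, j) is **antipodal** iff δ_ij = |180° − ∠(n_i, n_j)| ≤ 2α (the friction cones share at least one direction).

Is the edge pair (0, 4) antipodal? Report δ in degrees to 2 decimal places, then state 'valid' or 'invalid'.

α = atan 0.45 = 24.23°;  2α = 48.46°
edge 0: e_0 = (+1.53, +3.91);  n_0 = (+0.9312, -0.3644)
edge 4: e_4 = (+0.54, -2.32);  n_4 = (-0.9740, -0.2267)
∠(n_0, n_4) = 145.53°
δ = |180° − 145.53°| = 34.47°
34.47° ≤ 2α = 48.46°  →  valid

δ = 34.47°, valid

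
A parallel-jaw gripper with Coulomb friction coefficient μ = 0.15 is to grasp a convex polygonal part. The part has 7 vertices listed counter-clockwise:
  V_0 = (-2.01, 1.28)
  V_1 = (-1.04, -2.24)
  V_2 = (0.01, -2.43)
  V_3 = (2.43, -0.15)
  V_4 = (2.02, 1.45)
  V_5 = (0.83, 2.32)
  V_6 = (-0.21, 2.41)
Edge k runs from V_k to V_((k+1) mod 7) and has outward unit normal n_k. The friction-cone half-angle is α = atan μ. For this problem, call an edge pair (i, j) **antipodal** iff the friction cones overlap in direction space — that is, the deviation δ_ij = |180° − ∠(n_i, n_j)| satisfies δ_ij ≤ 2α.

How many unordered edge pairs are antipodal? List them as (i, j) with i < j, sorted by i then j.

count = 3; pairs: (0,3), (1,5), (2,6)

α = atan 0.15 = 8.53°;  2α = 17.06°
n_0 = (-0.9641, -0.2657)
n_1 = (-0.1781, -0.9840)
n_2 = (+0.6857, -0.7278)
n_3 = (+0.9687, +0.2482)
n_4 = (+0.5902, +0.8073)
n_5 = (+0.0862, +0.9963)
n_6 = (-0.5317, +0.8469)
  (0,1): δ = 115.66°  ·
  (0,2): δ = 62.11°  ·
  (0,3): δ = 1.03°  ✓
  (0,4): δ = 38.42°  ·
  (0,5): δ = 69.65°  ·
  (0,6): δ = 106.71°  ·
  (1,2): δ = 126.45°  ·
  (1,3): δ = 65.37°  ·
  (1,4): δ = 25.91°  ·
  (1,5): δ = 5.31°  ✓
  (1,6): δ = 42.38°  ·
  (2,3): δ = 118.92°  ·
  (2,4): δ = 79.46°  ·
  (2,5): δ = 48.24°  ·
  (2,6): δ = 11.17°  ✓
  (3,4): δ = 140.54°  ·
  (3,5): δ = 109.32°  ·
  (3,6): δ = 72.25°  ·
  (4,5): δ = 148.78°  ·
  (4,6): δ = 111.71°  ·
  (5,6): δ = 142.93°  ·
antipodal pairs: 3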